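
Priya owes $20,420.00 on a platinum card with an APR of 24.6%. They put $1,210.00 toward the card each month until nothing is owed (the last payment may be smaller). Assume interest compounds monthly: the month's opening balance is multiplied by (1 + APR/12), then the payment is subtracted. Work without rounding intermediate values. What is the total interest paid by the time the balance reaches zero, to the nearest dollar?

Monthly rate r = 24.6%/12 = 2.05% = 0.0205.
Payoff takes n = ⌈−ln(1 − rB₀/P)/ln(1+r)⌉ = ⌈20.923⌉ = 21 payments; the last is $1,117.73.
Total paid = 20·$1,210.00 + $1,117.73 = $25,317.73.
Total interest = total paid − principal = $25,317.73 − $20,420.00 = $4,897.73.

$4,898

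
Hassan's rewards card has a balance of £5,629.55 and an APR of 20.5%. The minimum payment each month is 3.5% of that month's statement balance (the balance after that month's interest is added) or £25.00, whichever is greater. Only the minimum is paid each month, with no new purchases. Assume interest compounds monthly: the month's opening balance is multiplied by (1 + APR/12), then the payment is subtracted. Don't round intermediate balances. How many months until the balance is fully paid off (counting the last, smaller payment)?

Monthly rate r = 20.5%/12 = 1.70833% = 0.0170833.
While 3.5% of the post-interest balance exceeds £25.00, each month B ← (B·(1+r))·(1 − 0.035), i.e. B shrinks by the factor (1+r)·0.965 = 0.98149.
This holds for months 1–112. Entering month 113 the balance is £694.17; 3.5% of the post-interest balance is now below £25.00, so the flat £25.00 minimum applies from here.
From month 113 a fixed £25.00 at rate r clears £694.17 in 38 more payments. Total: 112 + 38 = 150 months.

150 months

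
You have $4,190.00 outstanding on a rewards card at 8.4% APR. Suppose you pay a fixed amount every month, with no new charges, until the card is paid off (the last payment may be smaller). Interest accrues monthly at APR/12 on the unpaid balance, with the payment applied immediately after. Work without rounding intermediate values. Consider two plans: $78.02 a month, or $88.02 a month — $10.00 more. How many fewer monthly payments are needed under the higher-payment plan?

Monthly rate r = 8.4%/12 = 0.7% = 0.007.
At $78.02/mo: n = ⌈−ln(1 − rB₀/P)/ln(1+r)⌉ = 68 payments (last $46.21); total interest = total paid − $4,190.00 = $1,083.55.
At $88.02/mo: 59 payments (last $8.98); total interest $924.14.
Payments saved = 68 − 59 = 9.

9 fewer payments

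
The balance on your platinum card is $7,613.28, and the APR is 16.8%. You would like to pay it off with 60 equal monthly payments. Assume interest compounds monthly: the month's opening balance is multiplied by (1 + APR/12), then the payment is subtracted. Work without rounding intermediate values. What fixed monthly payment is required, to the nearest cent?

$188.39

Monthly rate r = 16.8%/12 = 1.4% = 0.014.
Level-payment amortization: P = B₀·r / (1 − (1+r)^(−n)) = 7613.28·0.014 / (1 − 1.014^(−60)).
Denominator 1 − (1+r)^(−60) = 0.565767125.
P = 106.586 / 0.565767125 ≈ 188.39.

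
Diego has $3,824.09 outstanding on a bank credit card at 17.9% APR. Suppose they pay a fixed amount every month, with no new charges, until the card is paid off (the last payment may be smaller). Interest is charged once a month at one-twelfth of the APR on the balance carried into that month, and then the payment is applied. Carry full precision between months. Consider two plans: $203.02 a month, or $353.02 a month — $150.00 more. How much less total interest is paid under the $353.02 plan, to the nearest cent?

Monthly rate r = 17.9%/12 = 1.49167% = 0.0149167.
At $203.02/mo: n = ⌈−ln(1 − rB₀/P)/ln(1+r)⌉ = 23 payments (last $56.66); total interest = total paid − $3,824.09 = $699.01.
At $353.02/mo: 12 payments (last $319.01); total interest $378.14.
Interest saved = $699.01 − $378.14 = $320.87.

$320.87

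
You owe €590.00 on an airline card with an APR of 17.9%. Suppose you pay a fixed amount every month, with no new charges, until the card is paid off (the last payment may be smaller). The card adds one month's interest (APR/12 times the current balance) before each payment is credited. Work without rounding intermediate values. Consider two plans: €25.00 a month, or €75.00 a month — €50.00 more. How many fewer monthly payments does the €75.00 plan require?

Monthly rate r = 17.9%/12 = 1.49167% = 0.0149167.
At €25.00/mo: n = ⌈−ln(1 − rB₀/P)/ln(1+r)⌉ = 30 payments (last €7.68); total interest = total paid − €590.00 = €142.68.
At €75.00/mo: 9 payments (last €32.39); total interest €42.39.
Payments saved = 30 − 9 = 21.

21 fewer payments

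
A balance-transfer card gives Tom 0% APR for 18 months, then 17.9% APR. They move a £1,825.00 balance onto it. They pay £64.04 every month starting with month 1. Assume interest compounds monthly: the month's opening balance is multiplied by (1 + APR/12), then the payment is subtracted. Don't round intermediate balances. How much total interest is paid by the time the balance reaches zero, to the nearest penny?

Promo months 1–18 at r₀ = 0%/12 = 0; months 19+ at r₁ = 17.9%/12 = 0.0149167.
After month 18 (no interest yet): B = £1,825.00 − 18·£64.04 = £672.28.
Then at r₁ with £64.04/mo: n₂ = −ln(1 − r₁·B/P)/ln(1+r₁) ≈ 11.50 → 12 more payments.
Total paid = 29·£64.04 + £32.27 = £1,889.43; interest = £1,889.43 − £1,825.00 = £64.43.

£64.43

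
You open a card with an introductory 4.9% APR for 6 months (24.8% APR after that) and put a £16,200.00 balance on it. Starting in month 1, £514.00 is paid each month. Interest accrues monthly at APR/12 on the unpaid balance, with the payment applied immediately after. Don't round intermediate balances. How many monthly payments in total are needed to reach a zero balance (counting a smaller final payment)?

Promo months 1–6 at r₀ = 4.9%/12 = 0.00408333; months 7+ at r₁ = 24.8%/12 = 0.0206667.
After month 6: iterate B ← B·(1+r₀) − £514.00 for 6 months → £13,485.32.
Then at r₁ with £514.00/mo: n₂ = −ln(1 − r₁·B/P)/ln(1+r₁) ≈ 38.20 → 39 more payments.

45 payments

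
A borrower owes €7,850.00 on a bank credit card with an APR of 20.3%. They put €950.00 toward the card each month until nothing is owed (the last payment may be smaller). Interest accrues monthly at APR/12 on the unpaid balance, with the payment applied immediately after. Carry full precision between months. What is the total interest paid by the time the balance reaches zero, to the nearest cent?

Monthly rate r = 20.3%/12 = 1.69167% = 0.0169167.
Payoff takes n = ⌈−ln(1 − rB₀/P)/ln(1+r)⌉ = ⌈8.976⌉ = 9 payments; the last is €927.33.
Total paid = 8·€950.00 + €927.33 = €8,527.33.
Total interest = total paid − principal = €8,527.33 − €7,850.00 = €677.33.

€677.33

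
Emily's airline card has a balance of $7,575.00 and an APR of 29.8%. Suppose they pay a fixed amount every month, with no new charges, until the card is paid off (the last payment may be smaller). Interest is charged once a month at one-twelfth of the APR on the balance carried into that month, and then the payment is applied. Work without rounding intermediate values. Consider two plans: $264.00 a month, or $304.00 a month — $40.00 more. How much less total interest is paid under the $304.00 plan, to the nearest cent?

$1,465.14

Monthly rate r = 29.8%/12 = 2.48333% = 0.0248333.
At $264.00/mo: n = ⌈−ln(1 − rB₀/P)/ln(1+r)⌉ = 51 payments (last $217.84); total interest = total paid − $7,575.00 = $5,842.84.
At $304.00/mo: 40 payments (last $96.70); total interest $4,377.70.
Interest saved = $5,842.84 − $4,377.70 = $1,465.14.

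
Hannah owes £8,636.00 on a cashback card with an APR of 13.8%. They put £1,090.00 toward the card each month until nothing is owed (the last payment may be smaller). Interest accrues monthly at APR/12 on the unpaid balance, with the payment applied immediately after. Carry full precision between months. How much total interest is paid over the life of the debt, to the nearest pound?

£472

Monthly rate r = 13.8%/12 = 1.15% = 0.0115.
Payoff takes n = ⌈−ln(1 − rB₀/P)/ln(1+r)⌉ = ⌈8.355⌉ = 9 payments; the last is £388.48.
Total paid = 8·£1,090.00 + £388.48 = £9,108.48.
Total interest = total paid − principal = £9,108.48 − £8,636.00 = £472.48.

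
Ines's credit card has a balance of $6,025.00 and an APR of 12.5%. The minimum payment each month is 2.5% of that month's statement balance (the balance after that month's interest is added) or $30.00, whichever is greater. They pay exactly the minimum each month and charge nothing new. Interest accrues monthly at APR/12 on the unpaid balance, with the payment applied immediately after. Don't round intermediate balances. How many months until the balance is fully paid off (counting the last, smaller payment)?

Monthly rate r = 12.5%/12 = 1.04167% = 0.0104167.
While 2.5% of the post-interest balance exceeds $30.00, each month B ← (B·(1+r))·(1 − 0.025), i.e. B shrinks by the factor (1+r)·0.975 = 0.98516.
This holds for months 1–109. Entering month 110 the balance is $1,180.36; 2.5% of the post-interest balance is now below $30.00, so the flat $30.00 minimum applies from here.
From month 110 a fixed $30.00 at rate r clears $1,180.36 in 51 more payments. Total: 109 + 51 = 160 months.

160 months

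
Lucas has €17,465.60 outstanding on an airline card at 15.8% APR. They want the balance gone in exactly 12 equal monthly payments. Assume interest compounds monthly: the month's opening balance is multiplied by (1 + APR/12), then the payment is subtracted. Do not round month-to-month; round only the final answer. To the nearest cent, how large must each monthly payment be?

Monthly rate r = 15.8%/12 = 1.31667% = 0.0131667.
Level-payment amortization: P = B₀·r / (1 − (1+r)^(−n)) = 17465.60·0.0131667 / (1 − 1.01317^(−12)).
Denominator 1 − (1+r)^(−12) = 0.145269338.
P = 229.964 / 0.145269338 ≈ 1583.02.

€1,583.02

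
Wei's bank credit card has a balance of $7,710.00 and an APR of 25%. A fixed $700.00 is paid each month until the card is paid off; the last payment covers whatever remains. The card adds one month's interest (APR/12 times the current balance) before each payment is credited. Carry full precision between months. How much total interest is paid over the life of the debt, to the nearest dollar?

$1,141

Monthly rate r = 25%/12 = 2.08333% = 0.0208333.
Payoff takes n = ⌈−ln(1 − rB₀/P)/ln(1+r)⌉ = ⌈12.642⌉ = 13 payments; the last is $451.07.
Total paid = 12·$700.00 + $451.07 = $8,851.07.
Total interest = total paid − principal = $8,851.07 − $7,710.00 = $1,141.07.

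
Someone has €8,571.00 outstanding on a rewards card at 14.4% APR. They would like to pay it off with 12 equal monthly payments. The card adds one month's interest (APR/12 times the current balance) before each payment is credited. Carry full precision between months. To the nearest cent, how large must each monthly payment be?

Monthly rate r = 14.4%/12 = 1.2% = 0.012.
Level-payment amortization: P = B₀·r / (1 − (1+r)^(−n)) = 8571.00·0.012 / (1 − 1.012^(−12)).
Denominator 1 − (1+r)^(−12) = 0.133369738.
P = 102.852 / 0.133369738 ≈ 771.18.

€771.18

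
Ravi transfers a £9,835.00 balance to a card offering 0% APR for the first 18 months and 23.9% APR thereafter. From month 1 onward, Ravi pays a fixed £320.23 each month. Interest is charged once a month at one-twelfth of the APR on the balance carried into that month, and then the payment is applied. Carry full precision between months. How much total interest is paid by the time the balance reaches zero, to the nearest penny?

Promo months 1–18 at r₀ = 0%/12 = 0; months 19+ at r₁ = 23.9%/12 = 0.0199167.
After month 18 (no interest yet): B = £9,835.00 − 18·£320.23 = £4,070.86.
Then at r₁ with £320.23/mo: n₂ = −ln(1 − r₁·B/P)/ln(1+r₁) ≈ 14.80 → 15 more payments.
Total paid = 32·£320.23 + £257.82 = £10,505.18; interest = £10,505.18 − £9,835.00 = £670.18.

£670.18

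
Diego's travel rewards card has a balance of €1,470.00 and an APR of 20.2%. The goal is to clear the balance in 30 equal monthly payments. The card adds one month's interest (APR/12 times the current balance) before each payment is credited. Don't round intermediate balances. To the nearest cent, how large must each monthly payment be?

Monthly rate r = 20.2%/12 = 1.68333% = 0.0168333.
Level-payment amortization: P = B₀·r / (1 − (1+r)^(−n)) = 1470.00·0.0168333 / (1 − 1.01683^(−30)).
Denominator 1 − (1+r)^(−30) = 0.393952364.
P = 24.745 / 0.393952364 ≈ 62.81.

€62.81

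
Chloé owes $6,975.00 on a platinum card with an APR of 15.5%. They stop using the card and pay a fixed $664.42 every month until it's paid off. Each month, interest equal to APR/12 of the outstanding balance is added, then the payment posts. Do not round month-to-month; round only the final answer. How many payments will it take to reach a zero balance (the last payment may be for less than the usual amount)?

Monthly rate r = 15.5%/12 = 1.29167% = 0.0129167.
Recurrence: B ← B·(1+r) − $664.42.
Month 1: interest $90.09; balance after payment $6,400.67.
Month 2: interest $82.68; balance after payment $5,818.93.
Closed form: n = −ln(1 − rB₀/P)/ln(1+r) = −ln(0.8644)/ln(1.01292) ≈ 11.354, so the balance reaches zero during payment 12.

12 payments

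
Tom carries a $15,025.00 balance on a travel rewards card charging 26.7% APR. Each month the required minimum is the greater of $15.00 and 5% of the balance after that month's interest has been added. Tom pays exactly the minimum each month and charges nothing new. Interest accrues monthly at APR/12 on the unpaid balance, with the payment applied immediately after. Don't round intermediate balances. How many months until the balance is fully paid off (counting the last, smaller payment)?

Monthly rate r = 26.7%/12 = 2.225% = 0.02225.
While 5% of the post-interest balance exceeds $15.00, each month B ← (B·(1+r))·(1 − 0.05), i.e. B shrinks by the factor (1+r)·0.95 = 0.97114.
This holds for months 1–135. Entering month 136 the balance is $288.21; 5% of the post-interest balance is now below $15.00, so the flat $15.00 minimum applies from here.
From month 136 a fixed $15.00 at rate r clears $288.21 in 26 more payments. Total: 135 + 26 = 161 months.

161 months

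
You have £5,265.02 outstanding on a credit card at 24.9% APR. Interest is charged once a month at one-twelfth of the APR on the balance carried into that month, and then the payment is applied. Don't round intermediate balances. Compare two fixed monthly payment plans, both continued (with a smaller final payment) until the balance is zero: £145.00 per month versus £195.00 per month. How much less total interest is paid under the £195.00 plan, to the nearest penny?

£2,085.17

Monthly rate r = 24.9%/12 = 2.075% = 0.02075.
At £145.00/mo: n = ⌈−ln(1 − rB₀/P)/ln(1+r)⌉ = 69 payments (last £25.63); total interest = total paid − £5,265.02 = £4,620.61.
At £195.00/mo: 41 payments (last £0.46); total interest £2,535.44.
Interest saved = £4,620.61 − £2,535.44 = £2,085.17.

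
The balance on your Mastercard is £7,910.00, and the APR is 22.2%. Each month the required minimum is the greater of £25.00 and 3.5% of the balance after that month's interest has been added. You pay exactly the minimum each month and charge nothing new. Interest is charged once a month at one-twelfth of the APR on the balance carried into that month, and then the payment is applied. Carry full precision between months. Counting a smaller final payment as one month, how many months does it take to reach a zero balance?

Monthly rate r = 22.2%/12 = 1.85% = 0.0185.
While 3.5% of the post-interest balance exceeds £25.00, each month B ← (B·(1+r))·(1 − 0.035), i.e. B shrinks by the factor (1+r)·0.965 = 0.98285.
This holds for months 1–141. Entering month 142 the balance is £690.29; 3.5% of the post-interest balance is now below £25.00, so the flat £25.00 minimum applies from here.
From month 142 a fixed £25.00 at rate r clears £690.29 in 40 more payments. Total: 141 + 40 = 181 months.

181 months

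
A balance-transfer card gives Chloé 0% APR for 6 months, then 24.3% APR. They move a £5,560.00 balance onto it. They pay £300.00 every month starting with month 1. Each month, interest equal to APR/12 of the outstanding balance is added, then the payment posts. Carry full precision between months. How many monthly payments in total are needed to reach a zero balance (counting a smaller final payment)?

Promo months 1–6 at r₀ = 0%/12 = 0; months 7+ at r₁ = 24.3%/12 = 0.02025.
After month 6 (no interest yet): B = £5,560.00 − 6·£300.00 = £3,760.00.
Then at r₁ with £300.00/mo: n₂ = −ln(1 − r₁·B/P)/ln(1+r₁) ≈ 14.60 → 15 more payments.

21 payments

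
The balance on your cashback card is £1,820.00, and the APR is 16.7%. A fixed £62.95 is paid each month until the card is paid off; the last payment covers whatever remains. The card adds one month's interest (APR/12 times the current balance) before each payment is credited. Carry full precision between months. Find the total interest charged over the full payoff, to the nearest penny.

Monthly rate r = 16.7%/12 = 1.39167% = 0.0139167.
Payoff takes n = ⌈−ln(1 − rB₀/P)/ln(1+r)⌉ = ⌈37.246⌉ = 38 payments; the last is £15.54.
Total paid = 37·£62.95 + £15.54 = £2,344.69.
Total interest = total paid − principal = £2,344.69 − £1,820.00 = £524.69.

£524.69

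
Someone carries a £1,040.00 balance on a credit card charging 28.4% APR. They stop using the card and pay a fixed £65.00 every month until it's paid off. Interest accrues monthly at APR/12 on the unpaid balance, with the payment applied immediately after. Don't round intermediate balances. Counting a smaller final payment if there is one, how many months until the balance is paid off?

21 payments

Monthly rate r = 28.4%/12 = 2.36667% = 0.0236667.
Recurrence: B ← B·(1+r) − £65.00.
Month 1: interest £24.61; balance after payment £999.61.
Month 2: interest £23.66; balance after payment £958.27.
Closed form: n = −ln(1 − rB₀/P)/ln(1+r) = −ln(0.62133)/ln(1.02367) ≈ 20.345, so the balance reaches zero during payment 21.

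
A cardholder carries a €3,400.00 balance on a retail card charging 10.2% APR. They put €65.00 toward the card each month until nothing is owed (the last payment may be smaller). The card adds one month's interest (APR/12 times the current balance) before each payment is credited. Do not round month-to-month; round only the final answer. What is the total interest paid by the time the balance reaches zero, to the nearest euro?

€1,116

Monthly rate r = 10.2%/12 = 0.85% = 0.0085.
Payoff takes n = ⌈−ln(1 − rB₀/P)/ln(1+r)⌉ = ⌈69.481⌉ = 70 payments; the last is €31.35.
Total paid = 69·€65.00 + €31.35 = €4,516.35.
Total interest = total paid − principal = €4,516.35 − €3,400.00 = €1,116.35.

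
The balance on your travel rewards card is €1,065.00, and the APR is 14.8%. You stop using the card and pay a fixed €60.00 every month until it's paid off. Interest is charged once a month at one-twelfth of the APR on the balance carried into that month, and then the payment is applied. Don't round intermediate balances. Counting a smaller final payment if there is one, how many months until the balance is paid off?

21 months

Monthly rate r = 14.8%/12 = 1.23333% = 0.0123333.
Recurrence: B ← B·(1+r) − €60.00.
Month 1: interest €13.13; balance after payment €1,018.13.
Month 2: interest €12.56; balance after payment €970.69.
Closed form: n = −ln(1 − rB₀/P)/ln(1+r) = −ln(0.78108)/ln(1.01233) ≈ 20.156, so the balance reaches zero during payment 21.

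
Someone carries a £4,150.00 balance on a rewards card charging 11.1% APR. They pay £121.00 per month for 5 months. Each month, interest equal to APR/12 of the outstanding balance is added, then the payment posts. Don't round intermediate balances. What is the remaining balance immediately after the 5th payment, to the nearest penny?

Monthly rate r = 11.1%/12 = 0.925% = 0.00925.
Each month: B ← B·(1+r) − £121.00.
Month 1: interest £38.39; balance after payment £4,067.39.
Month 2: interest £37.62; balance after payment £3,984.01.
Month 3: interest £36.85; balance after payment £3,899.86.
Month 4: interest £36.07; balance after payment £3,814.94.
Month 5: interest £35.29; balance after payment £3,729.22.

£3,729.22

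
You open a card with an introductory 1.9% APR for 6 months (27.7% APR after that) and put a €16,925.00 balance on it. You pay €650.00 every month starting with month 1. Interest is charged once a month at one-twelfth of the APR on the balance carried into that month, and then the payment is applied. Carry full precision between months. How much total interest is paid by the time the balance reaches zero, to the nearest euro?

€4,938

Promo months 1–6 at r₀ = 1.9%/12 = 0.00158333; months 7+ at r₁ = 27.7%/12 = 0.0230833.
After month 6: iterate B ← B·(1+r₀) − €650.00 for 6 months → €13,170.96.
Then at r₁ with €650.00/mo: n₂ = −ln(1 − r₁·B/P)/ln(1+r₁) ≈ 27.63 → 28 more payments.
Total paid = 33·€650.00 + €413.39 = €21,863.39; interest = €21,863.39 − €16,925.00 = €4,938.39.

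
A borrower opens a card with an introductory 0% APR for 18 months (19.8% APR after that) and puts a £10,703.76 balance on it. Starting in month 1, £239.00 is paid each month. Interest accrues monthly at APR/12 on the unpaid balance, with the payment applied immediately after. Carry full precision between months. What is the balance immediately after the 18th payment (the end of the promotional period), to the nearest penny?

£6,401.76

Promo months 1–18 at r₀ = 0%/12 = 0; months 19+ at r₁ = 19.8%/12 = 0.0165.
After month 18 (no interest yet): B = £10,703.76 − 18·£239.00 = £6,401.76.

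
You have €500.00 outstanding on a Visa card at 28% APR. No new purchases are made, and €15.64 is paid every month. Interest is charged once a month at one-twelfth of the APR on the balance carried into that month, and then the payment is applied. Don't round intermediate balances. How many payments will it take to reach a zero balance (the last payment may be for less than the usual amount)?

Monthly rate r = 28%/12 = 2.33333% = 0.0233333.
Recurrence: B ← B·(1+r) − €15.64.
Month 1: interest €11.67; balance after payment €496.03.
Month 2: interest €11.57; balance after payment €491.96.
Closed form: n = −ln(1 − rB₀/P)/ln(1+r) = −ln(0.25405)/ln(1.02333) ≈ 59.406, so the balance reaches zero during payment 60.

60 months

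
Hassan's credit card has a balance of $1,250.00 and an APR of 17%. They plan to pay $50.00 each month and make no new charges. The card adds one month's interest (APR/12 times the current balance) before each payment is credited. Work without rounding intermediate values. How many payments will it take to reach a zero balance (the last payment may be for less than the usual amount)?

Monthly rate r = 17%/12 = 1.41667% = 0.0141667.
Recurrence: B ← B·(1+r) − $50.00.
Month 1: interest $17.71; balance after payment $1,217.71.
Month 2: interest $17.25; balance after payment $1,184.96.
Closed form: n = −ln(1 − rB₀/P)/ln(1+r) = −ln(0.64583)/ln(1.01417) ≈ 31.080, so the balance reaches zero during payment 32.

32 payments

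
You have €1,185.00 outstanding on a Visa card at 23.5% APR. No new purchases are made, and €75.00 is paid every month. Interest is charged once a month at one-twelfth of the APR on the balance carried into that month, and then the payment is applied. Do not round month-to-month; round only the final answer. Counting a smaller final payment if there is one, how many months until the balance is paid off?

20 months

Monthly rate r = 23.5%/12 = 1.95833% = 0.0195833.
Recurrence: B ← B·(1+r) − €75.00.
Month 1: interest €23.21; balance after payment €1,133.21.
Month 2: interest €22.19; balance after payment €1,080.40.
Closed form: n = −ln(1 − rB₀/P)/ln(1+r) = −ln(0.69058)/ln(1.01958) ≈ 19.089, so the balance reaches zero during payment 20.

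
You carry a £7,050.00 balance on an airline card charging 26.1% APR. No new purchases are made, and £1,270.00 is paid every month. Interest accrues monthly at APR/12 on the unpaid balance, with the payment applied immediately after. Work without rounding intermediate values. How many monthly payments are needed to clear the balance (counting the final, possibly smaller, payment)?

Monthly rate r = 26.1%/12 = 2.175% = 0.02175.
Recurrence: B ← B·(1+r) − £1,270.00.
Month 1: interest £153.34; balance after payment £5,933.34.
Month 2: interest £129.05; balance after payment £4,792.39.
Month 3: interest £104.23; balance after payment £3,626.62.
Month 4: interest £78.88; balance after payment £2,435.50.
Month 5: interest £52.97; balance after payment £1,218.47.
Month 6: interest £26.50; balance after payment £0.00.

6 payments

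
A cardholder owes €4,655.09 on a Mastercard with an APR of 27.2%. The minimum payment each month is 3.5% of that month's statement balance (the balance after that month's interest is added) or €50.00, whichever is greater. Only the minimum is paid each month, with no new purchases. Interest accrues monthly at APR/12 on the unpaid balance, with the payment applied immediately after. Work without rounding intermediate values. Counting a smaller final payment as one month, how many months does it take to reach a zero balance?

136 months

Monthly rate r = 27.2%/12 = 2.26667% = 0.0226667.
While 3.5% of the post-interest balance exceeds €50.00, each month B ← (B·(1+r))·(1 − 0.035), i.e. B shrinks by the factor (1+r)·0.965 = 0.98687.
This holds for months 1–92. Entering month 93 the balance is €1,380.31; 3.5% of the post-interest balance is now below €50.00, so the flat €50.00 minimum applies from here.
From month 93 a fixed €50.00 at rate r clears €1,380.31 in 44 more payments. Total: 92 + 44 = 136 months.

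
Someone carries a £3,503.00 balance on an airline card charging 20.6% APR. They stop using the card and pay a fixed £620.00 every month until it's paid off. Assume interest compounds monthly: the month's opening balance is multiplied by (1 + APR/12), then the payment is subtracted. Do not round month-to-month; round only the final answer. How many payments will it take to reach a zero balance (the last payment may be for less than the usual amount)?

6 payments

Monthly rate r = 20.6%/12 = 1.71667% = 0.0171667.
Recurrence: B ← B·(1+r) − £620.00.
Month 1: interest £60.13; balance after payment £2,943.13.
Month 2: interest £50.52; balance after payment £2,373.66.
Month 3: interest £40.75; balance after payment £1,794.41.
Month 4: interest £30.80; balance after payment £1,205.21.
Month 5: interest £20.69; balance after payment £605.90.
Month 6: interest £10.40; balance after payment £0.00.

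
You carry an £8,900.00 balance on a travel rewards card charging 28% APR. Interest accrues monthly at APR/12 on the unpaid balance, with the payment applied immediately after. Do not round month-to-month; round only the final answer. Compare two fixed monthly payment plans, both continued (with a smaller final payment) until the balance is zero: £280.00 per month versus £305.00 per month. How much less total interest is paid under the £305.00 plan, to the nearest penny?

£1,327.33

Monthly rate r = 28%/12 = 2.33333% = 0.0233333.
At £280.00/mo: n = ⌈−ln(1 − rB₀/P)/ln(1+r)⌉ = 59 payments (last £191.52); total interest = total paid − £8,900.00 = £7,531.52.
At £305.00/mo: 50 payments (last £159.19); total interest £6,204.19.
Interest saved = £7,531.52 − £6,204.19 = £1,327.33.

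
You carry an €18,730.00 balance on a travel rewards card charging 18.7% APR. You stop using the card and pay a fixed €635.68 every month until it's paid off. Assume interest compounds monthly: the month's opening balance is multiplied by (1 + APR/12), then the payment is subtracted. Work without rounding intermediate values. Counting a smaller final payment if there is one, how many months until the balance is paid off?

Monthly rate r = 18.7%/12 = 1.55833% = 0.0155833.
Recurrence: B ← B·(1+r) − €635.68.
Month 1: interest €291.88; balance after payment €18,386.20.
Month 2: interest €286.52; balance after payment €18,037.03.
Closed form: n = −ln(1 − rB₀/P)/ln(1+r) = −ln(0.54084)/ln(1.01558) ≈ 39.748, so the balance reaches zero during payment 40.

40 months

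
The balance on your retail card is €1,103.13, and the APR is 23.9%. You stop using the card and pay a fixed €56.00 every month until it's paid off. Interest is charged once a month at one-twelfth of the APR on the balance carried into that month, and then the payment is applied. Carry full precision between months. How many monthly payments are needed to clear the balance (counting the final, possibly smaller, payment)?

Monthly rate r = 23.9%/12 = 1.99167% = 0.0199167.
Recurrence: B ← B·(1+r) − €56.00.
Month 1: interest €21.97; balance after payment €1,069.10.
Month 2: interest €21.29; balance after payment €1,034.39.
Closed form: n = −ln(1 − rB₀/P)/ln(1+r) = −ln(0.60767)/ln(1.01992) ≈ 25.259, so the balance reaches zero during payment 26.

26 months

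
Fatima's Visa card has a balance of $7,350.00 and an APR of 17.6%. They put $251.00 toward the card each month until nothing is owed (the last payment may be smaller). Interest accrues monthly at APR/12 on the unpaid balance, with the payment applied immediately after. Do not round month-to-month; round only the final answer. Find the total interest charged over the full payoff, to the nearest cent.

Monthly rate r = 17.6%/12 = 1.46667% = 0.0146667.
Payoff takes n = ⌈−ln(1 − rB₀/P)/ln(1+r)⌉ = ⌈38.544⌉ = 39 payments; the last is $137.07.
Total paid = 38·$251.00 + $137.07 = $9,675.07.
Total interest = total paid − principal = $9,675.07 − $7,350.00 = $2,325.07.

$2,325.07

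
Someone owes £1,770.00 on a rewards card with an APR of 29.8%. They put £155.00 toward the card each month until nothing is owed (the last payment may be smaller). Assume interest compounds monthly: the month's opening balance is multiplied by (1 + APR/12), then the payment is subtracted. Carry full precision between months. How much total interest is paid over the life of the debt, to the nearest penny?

Monthly rate r = 29.8%/12 = 2.48333% = 0.0248333.
Payoff takes n = ⌈−ln(1 − rB₀/P)/ln(1+r)⌉ = ⌈13.595⌉ = 14 payments; the last is £92.71.
Total paid = 13·£155.00 + £92.71 = £2,107.71.
Total interest = total paid − principal = £2,107.71 − £1,770.00 = £337.71.

£337.71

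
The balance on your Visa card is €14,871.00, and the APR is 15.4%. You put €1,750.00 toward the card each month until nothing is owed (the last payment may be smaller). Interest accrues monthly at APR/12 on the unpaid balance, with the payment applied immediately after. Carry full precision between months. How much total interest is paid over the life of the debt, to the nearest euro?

Monthly rate r = 15.4%/12 = 1.28333% = 0.0128333.
Payoff takes n = ⌈−ln(1 − rB₀/P)/ln(1+r)⌉ = ⌈9.055⌉ = 10 payments; the last is €97.52.
Total paid = 9·€1,750.00 + €97.52 = €15,847.52.
Total interest = total paid − principal = €15,847.52 − €14,871.00 = €976.52.

€977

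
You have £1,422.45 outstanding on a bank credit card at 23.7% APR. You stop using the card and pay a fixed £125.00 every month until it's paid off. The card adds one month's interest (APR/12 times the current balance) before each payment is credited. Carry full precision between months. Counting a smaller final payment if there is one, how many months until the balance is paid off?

14 payments

Monthly rate r = 23.7%/12 = 1.975% = 0.01975.
Recurrence: B ← B·(1+r) − £125.00.
Month 1: interest £28.09; balance after payment £1,325.54.
Month 2: interest £26.18; balance after payment £1,226.72.
Closed form: n = −ln(1 − rB₀/P)/ln(1+r) = −ln(0.77525)/ln(1.01975) ≈ 13.016, so the balance reaches zero during payment 14.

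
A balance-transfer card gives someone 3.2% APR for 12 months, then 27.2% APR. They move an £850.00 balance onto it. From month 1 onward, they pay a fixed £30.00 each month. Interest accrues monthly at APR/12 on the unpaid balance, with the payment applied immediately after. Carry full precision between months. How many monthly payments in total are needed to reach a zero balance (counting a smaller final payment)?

Promo months 1–12 at r₀ = 3.2%/12 = 0.00266667; months 13+ at r₁ = 27.2%/12 = 0.0226667.
After month 12: iterate B ← B·(1+r₀) − £30.00 for 12 months → £512.28.
Then at r₁ with £30.00/mo: n₂ = −ln(1 − r₁·B/P)/ln(1+r₁) ≈ 21.84 → 22 more payments.

34 months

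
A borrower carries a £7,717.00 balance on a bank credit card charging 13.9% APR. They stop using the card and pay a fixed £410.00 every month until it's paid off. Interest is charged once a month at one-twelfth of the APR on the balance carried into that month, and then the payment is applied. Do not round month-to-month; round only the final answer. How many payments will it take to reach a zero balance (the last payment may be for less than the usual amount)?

22 payments

Monthly rate r = 13.9%/12 = 1.15833% = 0.0115833.
Recurrence: B ← B·(1+r) − £410.00.
Month 1: interest £89.39; balance after payment £7,396.39.
Month 2: interest £85.67; balance after payment £7,072.06.
Closed form: n = −ln(1 − rB₀/P)/ln(1+r) = −ln(0.78198)/ln(1.01158) ≈ 21.354, so the balance reaches zero during payment 22.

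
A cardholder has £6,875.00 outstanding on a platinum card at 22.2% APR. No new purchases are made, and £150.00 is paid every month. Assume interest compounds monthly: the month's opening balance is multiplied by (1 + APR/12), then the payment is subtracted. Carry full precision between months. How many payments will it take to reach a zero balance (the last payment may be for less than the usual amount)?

103 payments

Monthly rate r = 22.2%/12 = 1.85% = 0.0185.
Recurrence: B ← B·(1+r) − £150.00.
Month 1: interest £127.19; balance after payment £6,852.19.
Month 2: interest £126.77; balance after payment £6,828.95.
Closed form: n = −ln(1 − rB₀/P)/ln(1+r) = −ln(0.15208)/ln(1.0185) ≈ 102.740, so the balance reaches zero during payment 103.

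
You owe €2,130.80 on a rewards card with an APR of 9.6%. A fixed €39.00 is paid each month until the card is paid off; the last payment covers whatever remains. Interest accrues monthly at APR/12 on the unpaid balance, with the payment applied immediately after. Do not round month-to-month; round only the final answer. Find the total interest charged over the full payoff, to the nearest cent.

€681.73

Monthly rate r = 9.6%/12 = 0.8% = 0.008.
Payoff takes n = ⌈−ln(1 − rB₀/P)/ln(1+r)⌉ = ⌈72.116⌉ = 73 payments; the last is €4.53.
Total paid = 72·€39.00 + €4.53 = €2,812.53.
Total interest = total paid − principal = €2,812.53 − €2,130.80 = €681.73.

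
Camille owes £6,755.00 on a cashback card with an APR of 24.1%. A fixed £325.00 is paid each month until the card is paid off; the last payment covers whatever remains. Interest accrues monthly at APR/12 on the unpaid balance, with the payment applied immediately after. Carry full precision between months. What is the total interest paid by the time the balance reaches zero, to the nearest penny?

Monthly rate r = 24.1%/12 = 2.00833% = 0.0200833.
Payoff takes n = ⌈−ln(1 − rB₀/P)/ln(1+r)⌉ = ⌈27.172⌉ = 28 payments; the last is £56.35.
Total paid = 27·£325.00 + £56.35 = £8,831.35.
Total interest = total paid − principal = £8,831.35 − £6,755.00 = £2,076.35.

£2,076.35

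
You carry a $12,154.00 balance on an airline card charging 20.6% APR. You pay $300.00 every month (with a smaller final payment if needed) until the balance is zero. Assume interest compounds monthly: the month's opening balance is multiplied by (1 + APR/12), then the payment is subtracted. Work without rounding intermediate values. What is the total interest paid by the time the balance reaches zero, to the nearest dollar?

$8,803

Monthly rate r = 20.6%/12 = 1.71667% = 0.0171667.
Payoff takes n = ⌈−ln(1 − rB₀/P)/ln(1+r)⌉ = ⌈69.856⌉ = 70 payments; the last is $257.06.
Total paid = 69·$300.00 + $257.06 = $20,957.06.
Total interest = total paid − principal = $20,957.06 − $12,154.00 = $8,803.06.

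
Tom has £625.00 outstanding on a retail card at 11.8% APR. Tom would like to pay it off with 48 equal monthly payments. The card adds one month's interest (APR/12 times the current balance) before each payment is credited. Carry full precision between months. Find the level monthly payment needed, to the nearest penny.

£16.40

Monthly rate r = 11.8%/12 = 0.983333% = 0.00983333.
Level-payment amortization: P = B₀·r / (1 − (1+r)^(−n)) = 625.00·0.00983333 / (1 − 1.00983^(−48)).
Denominator 1 − (1+r)^(−48) = 0.374806724.
P = 6.14583 / 0.374806724 ≈ 16.40.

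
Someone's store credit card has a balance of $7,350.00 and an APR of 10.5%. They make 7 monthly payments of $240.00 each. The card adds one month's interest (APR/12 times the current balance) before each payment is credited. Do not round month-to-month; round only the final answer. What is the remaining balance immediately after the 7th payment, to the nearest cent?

Monthly rate r = 10.5%/12 = 0.875% = 0.00875.
Each month: B ← B·(1+r) − $240.00.
Month 1: interest $64.31; balance after payment $7,174.31.
Month 2: interest $62.78; balance after payment $6,997.09.
Month 3: interest $61.22; balance after payment $6,818.31.
Month 4: interest $59.66; balance after payment $6,637.97.
Month 5: interest $58.08; balance after payment $6,456.05.
Month 6: interest $56.49; balance after payment $6,272.55.
Month 7: interest $54.88; balance after payment $6,087.43.

$6,087.43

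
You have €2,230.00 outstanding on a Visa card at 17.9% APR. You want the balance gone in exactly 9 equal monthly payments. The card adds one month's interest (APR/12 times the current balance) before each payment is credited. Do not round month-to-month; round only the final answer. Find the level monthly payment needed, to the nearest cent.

Monthly rate r = 17.9%/12 = 1.49167% = 0.0149167.
Level-payment amortization: P = B₀·r / (1 − (1+r)^(−n)) = 2230.00·0.0149167 / (1 − 1.01492^(−9)).
Denominator 1 − (1+r)^(−9) = 0.124761244.
P = 33.2642 / 0.124761244 ≈ 266.62.

€266.62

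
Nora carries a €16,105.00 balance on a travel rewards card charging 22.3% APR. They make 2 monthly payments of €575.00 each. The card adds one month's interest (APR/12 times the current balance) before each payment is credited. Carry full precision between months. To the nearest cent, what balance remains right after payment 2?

€15,548.45

Monthly rate r = 22.3%/12 = 1.85833% = 0.0185833.
Each month: B ← B·(1+r) − €575.00.
Month 1: interest €299.28; balance after payment €15,829.28.
Month 2: interest €294.16; balance after payment €15,548.45.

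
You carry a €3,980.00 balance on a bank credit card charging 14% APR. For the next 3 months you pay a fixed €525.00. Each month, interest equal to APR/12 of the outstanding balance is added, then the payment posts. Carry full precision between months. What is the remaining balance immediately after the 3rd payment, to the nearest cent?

Monthly rate r = 14%/12 = 1.16667% = 0.0116667.
Each month: B ← B·(1+r) − €525.00.
Month 1: interest €46.43; balance after payment €3,501.43.
Month 2: interest €40.85; balance after payment €3,017.28.
Month 3: interest €35.20; balance after payment €2,527.49.

€2,527.49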